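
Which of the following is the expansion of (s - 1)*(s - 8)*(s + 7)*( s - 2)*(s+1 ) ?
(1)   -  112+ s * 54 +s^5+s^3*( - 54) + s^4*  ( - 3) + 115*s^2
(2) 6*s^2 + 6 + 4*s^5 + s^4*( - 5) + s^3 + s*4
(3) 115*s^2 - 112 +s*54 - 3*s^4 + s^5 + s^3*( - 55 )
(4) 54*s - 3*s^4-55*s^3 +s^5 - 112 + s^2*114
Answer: 3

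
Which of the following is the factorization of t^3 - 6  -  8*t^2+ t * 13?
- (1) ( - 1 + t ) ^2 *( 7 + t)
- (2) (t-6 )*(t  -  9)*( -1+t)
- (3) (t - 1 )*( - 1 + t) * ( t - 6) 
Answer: 3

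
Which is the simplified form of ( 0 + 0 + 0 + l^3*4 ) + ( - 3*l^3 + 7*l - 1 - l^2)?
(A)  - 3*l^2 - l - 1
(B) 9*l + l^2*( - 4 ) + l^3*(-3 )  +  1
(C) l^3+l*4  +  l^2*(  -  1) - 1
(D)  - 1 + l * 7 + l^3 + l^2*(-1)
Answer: D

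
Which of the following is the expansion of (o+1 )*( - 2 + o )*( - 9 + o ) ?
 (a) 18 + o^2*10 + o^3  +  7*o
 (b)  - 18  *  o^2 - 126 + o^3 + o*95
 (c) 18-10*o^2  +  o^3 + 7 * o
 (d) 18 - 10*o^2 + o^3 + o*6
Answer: c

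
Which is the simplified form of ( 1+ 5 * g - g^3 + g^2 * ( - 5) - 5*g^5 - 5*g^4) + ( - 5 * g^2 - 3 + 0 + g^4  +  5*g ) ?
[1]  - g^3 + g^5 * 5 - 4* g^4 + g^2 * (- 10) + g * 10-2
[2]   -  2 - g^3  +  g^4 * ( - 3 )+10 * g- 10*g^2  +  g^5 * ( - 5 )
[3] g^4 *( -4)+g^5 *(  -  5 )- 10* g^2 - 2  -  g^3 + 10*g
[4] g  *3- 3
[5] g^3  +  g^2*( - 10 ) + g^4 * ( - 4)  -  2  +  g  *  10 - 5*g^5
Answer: 3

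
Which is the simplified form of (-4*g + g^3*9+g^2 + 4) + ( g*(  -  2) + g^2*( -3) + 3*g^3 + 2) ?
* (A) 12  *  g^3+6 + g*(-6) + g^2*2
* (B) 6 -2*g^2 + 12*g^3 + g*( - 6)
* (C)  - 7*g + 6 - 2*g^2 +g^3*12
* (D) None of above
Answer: B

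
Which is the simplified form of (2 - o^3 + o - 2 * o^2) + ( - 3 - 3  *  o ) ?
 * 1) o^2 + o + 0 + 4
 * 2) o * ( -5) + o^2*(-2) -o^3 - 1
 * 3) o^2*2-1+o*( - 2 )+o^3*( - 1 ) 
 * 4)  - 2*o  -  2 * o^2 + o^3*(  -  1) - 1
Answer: 4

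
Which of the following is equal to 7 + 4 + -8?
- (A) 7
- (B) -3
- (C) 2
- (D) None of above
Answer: D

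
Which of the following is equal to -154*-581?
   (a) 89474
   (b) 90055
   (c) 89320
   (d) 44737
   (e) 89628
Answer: a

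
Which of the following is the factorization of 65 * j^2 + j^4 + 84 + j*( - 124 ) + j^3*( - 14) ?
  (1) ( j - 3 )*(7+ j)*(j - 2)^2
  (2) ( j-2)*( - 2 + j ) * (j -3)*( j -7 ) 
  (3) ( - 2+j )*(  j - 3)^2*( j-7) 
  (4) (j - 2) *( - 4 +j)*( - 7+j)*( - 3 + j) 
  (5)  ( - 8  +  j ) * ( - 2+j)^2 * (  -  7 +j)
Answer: 2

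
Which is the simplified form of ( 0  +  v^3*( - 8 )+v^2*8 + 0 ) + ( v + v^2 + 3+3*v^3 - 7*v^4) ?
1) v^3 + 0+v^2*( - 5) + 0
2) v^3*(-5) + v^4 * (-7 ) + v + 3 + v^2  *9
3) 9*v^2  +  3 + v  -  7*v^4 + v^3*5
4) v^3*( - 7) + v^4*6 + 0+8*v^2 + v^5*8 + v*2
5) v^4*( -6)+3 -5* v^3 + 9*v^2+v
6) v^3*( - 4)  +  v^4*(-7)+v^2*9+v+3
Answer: 2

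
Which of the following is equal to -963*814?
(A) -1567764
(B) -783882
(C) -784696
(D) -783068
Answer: B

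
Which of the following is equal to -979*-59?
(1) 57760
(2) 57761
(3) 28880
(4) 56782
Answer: 2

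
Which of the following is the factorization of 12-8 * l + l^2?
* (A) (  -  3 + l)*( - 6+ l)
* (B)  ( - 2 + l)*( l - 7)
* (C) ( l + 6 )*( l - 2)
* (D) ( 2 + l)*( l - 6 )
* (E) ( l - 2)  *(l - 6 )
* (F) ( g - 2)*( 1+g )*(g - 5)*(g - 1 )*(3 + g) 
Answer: E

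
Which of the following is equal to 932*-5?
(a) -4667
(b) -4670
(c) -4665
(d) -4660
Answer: d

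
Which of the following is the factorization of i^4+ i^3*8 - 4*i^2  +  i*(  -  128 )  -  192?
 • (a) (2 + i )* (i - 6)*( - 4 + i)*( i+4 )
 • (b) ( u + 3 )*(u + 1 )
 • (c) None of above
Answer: c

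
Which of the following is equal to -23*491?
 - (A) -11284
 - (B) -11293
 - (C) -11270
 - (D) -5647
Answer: B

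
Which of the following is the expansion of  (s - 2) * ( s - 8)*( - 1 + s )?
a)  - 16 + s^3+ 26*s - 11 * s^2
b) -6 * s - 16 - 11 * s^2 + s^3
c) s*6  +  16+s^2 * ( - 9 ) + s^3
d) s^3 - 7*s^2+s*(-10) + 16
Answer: a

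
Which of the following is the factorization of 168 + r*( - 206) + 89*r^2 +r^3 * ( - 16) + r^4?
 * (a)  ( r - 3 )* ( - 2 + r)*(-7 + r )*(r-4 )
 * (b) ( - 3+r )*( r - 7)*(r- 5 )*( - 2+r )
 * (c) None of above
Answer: a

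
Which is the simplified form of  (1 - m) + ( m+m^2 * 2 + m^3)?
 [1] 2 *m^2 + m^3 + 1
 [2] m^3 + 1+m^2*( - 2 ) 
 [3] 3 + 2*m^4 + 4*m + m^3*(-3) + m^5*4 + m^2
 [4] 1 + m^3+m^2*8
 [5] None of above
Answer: 1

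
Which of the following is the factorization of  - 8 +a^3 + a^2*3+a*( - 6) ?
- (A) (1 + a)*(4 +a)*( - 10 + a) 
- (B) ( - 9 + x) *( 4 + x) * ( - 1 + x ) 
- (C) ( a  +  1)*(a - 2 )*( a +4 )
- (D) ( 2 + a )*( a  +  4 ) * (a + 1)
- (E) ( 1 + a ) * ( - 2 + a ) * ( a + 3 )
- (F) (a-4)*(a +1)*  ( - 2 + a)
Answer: C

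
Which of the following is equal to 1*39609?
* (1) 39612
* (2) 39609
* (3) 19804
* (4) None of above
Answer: 2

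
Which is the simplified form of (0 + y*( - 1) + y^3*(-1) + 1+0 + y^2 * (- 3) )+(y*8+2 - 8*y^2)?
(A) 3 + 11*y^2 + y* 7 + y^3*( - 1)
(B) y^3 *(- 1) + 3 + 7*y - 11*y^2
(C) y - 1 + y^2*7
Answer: B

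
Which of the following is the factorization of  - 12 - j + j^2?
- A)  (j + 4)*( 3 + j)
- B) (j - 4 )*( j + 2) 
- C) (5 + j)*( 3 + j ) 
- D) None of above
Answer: D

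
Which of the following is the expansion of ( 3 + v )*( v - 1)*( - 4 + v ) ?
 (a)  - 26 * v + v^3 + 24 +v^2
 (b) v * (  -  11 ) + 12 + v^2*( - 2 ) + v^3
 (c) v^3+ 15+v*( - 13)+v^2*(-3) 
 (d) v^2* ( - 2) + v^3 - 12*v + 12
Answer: b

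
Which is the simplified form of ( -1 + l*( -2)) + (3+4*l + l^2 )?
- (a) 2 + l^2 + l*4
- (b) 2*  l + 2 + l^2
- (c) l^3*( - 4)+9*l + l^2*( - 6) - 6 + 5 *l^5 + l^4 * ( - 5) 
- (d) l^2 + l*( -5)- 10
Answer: b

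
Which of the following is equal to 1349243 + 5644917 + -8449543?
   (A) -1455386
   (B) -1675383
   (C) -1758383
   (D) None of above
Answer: D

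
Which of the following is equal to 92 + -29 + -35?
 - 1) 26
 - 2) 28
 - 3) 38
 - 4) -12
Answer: 2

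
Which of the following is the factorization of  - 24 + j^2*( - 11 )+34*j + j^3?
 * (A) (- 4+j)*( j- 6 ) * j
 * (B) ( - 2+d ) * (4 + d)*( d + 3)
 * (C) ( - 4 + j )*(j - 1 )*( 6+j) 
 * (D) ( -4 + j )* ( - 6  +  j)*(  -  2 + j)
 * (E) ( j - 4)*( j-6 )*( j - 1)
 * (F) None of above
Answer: E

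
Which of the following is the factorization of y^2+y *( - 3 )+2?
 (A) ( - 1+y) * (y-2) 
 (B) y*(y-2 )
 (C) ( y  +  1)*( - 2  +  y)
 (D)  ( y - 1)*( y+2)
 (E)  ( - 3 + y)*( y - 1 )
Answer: A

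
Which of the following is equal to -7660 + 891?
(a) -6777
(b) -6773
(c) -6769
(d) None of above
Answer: c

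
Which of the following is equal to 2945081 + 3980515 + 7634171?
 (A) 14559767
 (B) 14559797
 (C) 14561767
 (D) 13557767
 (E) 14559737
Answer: A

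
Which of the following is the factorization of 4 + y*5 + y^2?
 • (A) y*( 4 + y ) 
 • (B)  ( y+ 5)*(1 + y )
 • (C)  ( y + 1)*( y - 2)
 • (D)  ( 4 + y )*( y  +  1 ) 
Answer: D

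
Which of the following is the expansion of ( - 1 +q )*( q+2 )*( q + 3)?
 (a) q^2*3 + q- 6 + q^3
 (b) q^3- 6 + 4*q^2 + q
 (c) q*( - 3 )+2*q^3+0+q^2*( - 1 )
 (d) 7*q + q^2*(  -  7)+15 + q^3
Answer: b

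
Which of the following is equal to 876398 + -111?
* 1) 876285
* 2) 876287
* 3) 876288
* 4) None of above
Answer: 2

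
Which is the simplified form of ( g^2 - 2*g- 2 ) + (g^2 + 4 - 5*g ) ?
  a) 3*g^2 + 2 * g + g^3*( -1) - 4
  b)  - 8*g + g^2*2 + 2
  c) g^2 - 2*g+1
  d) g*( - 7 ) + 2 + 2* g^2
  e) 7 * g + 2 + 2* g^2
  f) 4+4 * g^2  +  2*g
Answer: d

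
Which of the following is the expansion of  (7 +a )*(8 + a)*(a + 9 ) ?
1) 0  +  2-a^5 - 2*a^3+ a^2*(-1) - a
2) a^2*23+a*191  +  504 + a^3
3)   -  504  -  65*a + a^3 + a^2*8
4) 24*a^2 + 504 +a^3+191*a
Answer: 4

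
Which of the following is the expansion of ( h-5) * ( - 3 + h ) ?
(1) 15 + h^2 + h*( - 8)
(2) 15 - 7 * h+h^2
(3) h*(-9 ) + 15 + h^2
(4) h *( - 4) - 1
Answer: 1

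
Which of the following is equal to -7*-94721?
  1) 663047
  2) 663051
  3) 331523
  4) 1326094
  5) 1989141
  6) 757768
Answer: 1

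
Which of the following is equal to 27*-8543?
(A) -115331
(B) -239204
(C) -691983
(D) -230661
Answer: D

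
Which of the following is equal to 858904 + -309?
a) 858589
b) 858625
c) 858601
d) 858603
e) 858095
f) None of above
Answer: f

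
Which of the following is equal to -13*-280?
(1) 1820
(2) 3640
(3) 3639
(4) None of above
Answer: 2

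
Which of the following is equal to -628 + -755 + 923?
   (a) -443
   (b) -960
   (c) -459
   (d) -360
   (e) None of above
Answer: e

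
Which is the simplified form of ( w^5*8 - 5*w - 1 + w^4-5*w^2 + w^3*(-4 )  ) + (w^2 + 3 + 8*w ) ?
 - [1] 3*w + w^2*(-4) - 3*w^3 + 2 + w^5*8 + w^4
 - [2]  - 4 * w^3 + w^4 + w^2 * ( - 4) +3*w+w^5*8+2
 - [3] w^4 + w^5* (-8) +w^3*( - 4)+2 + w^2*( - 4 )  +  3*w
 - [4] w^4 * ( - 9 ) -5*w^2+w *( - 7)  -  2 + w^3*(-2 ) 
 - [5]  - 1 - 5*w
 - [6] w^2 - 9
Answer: 2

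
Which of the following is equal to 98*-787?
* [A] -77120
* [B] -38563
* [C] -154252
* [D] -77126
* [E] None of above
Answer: D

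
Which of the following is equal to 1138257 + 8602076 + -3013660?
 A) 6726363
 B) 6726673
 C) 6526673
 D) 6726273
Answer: B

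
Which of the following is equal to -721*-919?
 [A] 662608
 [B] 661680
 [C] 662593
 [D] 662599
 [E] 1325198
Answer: D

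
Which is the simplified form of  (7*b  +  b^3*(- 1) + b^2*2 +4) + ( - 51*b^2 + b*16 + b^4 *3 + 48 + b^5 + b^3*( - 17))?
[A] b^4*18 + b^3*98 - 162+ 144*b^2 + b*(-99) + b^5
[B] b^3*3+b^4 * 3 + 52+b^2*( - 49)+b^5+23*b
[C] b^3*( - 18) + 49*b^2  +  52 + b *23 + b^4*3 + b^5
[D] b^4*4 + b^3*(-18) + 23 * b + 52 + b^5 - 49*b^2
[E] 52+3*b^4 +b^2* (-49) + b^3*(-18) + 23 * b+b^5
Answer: E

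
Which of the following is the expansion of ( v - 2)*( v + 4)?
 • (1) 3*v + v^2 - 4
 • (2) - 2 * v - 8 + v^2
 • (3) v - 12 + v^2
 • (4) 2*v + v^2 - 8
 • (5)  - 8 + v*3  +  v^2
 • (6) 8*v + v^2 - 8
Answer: 4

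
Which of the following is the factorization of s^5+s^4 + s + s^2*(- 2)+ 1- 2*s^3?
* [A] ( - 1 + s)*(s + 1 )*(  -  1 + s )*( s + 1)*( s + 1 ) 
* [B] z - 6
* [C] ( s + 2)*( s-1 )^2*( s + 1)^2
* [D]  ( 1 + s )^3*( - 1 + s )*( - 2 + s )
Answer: A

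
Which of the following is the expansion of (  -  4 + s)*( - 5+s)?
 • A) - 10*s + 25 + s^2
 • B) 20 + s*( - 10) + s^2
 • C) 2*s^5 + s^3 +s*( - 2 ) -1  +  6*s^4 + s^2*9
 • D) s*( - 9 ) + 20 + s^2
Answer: D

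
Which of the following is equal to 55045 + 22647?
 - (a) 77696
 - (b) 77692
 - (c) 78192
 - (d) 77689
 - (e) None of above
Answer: b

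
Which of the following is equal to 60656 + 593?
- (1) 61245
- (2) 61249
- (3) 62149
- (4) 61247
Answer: 2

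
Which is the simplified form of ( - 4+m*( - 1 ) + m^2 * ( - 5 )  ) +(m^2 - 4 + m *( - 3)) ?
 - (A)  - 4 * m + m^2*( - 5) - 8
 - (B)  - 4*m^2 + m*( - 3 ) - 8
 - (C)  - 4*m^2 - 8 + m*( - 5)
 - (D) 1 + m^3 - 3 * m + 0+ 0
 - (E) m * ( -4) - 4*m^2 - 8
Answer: E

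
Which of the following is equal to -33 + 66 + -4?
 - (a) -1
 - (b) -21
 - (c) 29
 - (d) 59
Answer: c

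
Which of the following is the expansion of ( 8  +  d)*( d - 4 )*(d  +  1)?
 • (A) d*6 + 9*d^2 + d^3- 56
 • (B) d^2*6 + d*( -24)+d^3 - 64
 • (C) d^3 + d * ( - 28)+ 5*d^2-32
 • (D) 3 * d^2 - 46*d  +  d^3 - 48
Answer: C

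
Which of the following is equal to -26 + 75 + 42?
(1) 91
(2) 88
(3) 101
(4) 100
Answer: 1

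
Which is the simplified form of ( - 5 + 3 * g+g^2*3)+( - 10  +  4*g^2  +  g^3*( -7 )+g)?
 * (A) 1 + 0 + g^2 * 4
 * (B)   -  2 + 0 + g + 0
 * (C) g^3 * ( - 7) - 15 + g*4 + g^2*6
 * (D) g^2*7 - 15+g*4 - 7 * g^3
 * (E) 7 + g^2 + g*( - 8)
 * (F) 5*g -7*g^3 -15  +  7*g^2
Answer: D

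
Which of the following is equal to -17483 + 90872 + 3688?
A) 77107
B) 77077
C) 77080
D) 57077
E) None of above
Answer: B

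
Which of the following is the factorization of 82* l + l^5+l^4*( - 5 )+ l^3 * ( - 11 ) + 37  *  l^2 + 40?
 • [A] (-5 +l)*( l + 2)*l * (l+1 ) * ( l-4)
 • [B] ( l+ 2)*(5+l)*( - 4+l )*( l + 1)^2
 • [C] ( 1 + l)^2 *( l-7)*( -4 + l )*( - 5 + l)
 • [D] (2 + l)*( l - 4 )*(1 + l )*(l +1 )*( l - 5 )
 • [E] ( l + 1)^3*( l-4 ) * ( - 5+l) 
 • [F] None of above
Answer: D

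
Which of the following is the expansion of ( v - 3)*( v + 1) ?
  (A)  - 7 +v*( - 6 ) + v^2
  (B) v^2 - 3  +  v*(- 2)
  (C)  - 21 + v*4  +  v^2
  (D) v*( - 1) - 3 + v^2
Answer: B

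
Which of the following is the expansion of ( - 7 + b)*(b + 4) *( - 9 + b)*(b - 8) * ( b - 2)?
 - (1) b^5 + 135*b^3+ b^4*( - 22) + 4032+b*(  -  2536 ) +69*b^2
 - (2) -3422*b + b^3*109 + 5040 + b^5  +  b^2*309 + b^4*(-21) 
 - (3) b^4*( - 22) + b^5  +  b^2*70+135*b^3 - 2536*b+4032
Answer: 3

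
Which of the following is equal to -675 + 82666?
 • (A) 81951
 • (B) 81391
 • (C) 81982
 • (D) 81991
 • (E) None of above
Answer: D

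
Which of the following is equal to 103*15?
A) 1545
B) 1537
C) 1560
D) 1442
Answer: A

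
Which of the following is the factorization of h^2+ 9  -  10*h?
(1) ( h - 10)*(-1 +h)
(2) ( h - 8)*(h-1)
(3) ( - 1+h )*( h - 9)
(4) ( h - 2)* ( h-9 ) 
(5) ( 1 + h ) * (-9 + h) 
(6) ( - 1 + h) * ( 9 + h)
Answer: 3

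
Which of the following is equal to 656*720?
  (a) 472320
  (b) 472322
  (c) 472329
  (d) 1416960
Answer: a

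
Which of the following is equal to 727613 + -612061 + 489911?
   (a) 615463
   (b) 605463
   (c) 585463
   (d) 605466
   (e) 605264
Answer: b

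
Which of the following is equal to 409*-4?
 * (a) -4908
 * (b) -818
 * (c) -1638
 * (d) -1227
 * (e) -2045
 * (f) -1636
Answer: f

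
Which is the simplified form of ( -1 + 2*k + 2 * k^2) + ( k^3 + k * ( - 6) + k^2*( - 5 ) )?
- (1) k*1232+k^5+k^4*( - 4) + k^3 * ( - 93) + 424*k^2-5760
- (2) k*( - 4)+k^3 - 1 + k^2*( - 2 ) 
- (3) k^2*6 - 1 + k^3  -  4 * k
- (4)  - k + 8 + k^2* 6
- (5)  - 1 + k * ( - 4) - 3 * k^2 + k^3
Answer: 5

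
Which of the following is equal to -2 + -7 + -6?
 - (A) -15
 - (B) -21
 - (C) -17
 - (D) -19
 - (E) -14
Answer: A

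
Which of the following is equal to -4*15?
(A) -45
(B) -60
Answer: B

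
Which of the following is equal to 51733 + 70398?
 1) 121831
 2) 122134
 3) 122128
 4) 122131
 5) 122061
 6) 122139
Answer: 4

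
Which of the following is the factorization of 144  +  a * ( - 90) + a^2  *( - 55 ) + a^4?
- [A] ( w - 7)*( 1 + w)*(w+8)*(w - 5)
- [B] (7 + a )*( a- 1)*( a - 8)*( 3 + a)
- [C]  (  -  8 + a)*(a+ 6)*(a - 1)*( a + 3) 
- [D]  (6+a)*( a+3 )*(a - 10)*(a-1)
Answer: C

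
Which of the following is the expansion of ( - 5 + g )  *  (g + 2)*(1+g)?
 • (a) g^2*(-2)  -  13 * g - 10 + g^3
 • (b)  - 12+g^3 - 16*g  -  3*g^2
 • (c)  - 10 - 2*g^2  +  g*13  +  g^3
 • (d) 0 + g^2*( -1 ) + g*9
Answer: a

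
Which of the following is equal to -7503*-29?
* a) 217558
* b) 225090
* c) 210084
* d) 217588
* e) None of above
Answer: e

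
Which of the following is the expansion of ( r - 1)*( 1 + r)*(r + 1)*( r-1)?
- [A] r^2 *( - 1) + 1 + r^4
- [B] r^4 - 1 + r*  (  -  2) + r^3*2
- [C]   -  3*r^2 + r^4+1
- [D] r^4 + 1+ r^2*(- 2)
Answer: D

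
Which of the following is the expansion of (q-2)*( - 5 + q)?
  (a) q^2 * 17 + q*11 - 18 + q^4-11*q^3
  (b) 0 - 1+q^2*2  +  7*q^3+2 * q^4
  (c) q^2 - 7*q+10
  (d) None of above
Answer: c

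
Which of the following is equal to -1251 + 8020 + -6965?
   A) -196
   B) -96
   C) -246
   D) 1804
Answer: A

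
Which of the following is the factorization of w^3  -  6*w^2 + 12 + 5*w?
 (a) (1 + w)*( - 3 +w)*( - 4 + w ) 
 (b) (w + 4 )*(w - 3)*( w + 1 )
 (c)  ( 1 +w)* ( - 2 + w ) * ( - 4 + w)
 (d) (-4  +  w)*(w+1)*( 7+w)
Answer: a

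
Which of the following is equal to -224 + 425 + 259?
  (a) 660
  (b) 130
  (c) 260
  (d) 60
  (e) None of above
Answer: e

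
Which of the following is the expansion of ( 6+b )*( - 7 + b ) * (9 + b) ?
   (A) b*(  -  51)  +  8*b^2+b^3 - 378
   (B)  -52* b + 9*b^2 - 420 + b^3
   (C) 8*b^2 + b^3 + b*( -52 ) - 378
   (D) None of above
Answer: A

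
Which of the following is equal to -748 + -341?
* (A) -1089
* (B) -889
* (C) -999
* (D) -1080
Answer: A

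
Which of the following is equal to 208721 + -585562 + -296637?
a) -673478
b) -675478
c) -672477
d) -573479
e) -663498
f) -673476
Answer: a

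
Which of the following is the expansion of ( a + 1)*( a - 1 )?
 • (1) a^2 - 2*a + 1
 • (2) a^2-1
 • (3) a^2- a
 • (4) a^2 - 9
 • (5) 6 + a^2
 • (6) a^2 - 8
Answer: 2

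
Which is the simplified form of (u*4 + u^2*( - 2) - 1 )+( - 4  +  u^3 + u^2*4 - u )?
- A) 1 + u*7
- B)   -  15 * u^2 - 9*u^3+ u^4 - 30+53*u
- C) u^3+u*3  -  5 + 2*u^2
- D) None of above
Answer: C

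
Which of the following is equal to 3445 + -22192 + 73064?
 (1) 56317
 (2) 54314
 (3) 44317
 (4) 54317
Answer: 4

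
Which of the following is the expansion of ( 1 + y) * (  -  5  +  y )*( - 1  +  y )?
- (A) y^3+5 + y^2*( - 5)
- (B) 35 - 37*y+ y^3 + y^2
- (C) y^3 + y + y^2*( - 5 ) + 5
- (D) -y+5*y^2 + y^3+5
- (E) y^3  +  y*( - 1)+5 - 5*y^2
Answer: E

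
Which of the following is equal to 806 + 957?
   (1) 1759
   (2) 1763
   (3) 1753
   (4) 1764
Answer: 2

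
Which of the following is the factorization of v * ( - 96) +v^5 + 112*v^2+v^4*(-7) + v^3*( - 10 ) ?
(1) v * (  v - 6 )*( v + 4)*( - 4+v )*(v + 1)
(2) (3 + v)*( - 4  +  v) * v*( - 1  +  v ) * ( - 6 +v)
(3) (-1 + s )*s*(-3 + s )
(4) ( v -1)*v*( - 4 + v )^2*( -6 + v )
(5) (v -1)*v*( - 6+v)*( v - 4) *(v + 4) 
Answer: 5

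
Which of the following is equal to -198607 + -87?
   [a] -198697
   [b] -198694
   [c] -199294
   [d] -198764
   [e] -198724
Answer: b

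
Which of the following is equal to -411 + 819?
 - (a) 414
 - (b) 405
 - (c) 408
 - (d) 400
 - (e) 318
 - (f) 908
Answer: c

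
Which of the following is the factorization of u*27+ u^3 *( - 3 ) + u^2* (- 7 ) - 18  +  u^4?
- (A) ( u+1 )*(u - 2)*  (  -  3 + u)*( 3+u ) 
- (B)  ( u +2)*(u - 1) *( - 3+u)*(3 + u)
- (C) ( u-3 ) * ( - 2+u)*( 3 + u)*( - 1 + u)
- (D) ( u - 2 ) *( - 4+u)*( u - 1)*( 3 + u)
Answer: C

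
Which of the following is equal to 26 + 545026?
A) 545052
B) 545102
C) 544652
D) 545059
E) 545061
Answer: A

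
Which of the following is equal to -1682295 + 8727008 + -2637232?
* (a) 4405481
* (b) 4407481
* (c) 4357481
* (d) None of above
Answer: b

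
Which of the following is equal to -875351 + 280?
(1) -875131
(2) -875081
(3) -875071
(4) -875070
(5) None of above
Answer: 3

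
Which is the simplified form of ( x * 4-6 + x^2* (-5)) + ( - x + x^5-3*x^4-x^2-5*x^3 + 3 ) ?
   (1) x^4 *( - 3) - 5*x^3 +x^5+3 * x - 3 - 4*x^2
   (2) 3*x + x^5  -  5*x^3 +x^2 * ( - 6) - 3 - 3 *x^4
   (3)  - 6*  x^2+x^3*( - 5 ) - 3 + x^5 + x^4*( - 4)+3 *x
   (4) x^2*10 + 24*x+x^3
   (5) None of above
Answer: 2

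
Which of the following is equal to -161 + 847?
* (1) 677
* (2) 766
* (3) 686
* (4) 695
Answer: 3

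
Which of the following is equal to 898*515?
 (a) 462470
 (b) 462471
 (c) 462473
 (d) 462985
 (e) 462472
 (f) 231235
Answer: a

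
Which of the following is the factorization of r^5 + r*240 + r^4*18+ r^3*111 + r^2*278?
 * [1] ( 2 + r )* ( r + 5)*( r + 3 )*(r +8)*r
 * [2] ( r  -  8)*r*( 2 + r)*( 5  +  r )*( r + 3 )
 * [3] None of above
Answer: 1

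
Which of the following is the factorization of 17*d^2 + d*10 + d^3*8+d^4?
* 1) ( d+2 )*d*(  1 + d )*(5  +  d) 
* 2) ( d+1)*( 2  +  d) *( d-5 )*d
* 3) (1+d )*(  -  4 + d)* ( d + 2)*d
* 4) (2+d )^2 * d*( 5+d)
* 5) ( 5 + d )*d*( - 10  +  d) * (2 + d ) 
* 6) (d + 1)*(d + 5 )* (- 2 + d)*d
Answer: 1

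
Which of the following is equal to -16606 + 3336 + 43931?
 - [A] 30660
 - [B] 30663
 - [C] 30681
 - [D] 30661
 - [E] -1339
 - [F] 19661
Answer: D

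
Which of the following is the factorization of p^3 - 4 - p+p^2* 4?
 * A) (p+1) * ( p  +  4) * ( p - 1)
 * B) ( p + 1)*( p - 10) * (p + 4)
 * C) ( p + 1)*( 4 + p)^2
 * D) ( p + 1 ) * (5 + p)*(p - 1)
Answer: A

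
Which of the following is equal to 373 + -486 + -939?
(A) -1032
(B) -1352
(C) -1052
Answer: C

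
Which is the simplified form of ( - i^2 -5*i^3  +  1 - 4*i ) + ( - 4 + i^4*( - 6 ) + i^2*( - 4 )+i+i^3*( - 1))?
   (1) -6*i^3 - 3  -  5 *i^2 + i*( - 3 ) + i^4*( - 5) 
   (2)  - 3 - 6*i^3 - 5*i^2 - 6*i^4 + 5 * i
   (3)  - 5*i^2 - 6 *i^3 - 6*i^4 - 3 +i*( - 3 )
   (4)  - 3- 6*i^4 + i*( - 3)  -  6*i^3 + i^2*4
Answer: 3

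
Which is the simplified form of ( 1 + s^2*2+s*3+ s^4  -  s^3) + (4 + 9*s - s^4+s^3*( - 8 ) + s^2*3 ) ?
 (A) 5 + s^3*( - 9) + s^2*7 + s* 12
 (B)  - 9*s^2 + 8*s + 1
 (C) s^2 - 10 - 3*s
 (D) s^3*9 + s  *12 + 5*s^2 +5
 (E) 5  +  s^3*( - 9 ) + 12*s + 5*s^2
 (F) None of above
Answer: E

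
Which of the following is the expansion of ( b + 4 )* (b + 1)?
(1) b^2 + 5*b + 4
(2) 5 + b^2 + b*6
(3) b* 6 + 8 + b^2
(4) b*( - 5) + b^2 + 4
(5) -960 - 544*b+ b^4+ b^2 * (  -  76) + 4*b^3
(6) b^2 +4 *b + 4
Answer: 1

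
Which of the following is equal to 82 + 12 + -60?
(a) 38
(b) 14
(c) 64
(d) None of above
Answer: d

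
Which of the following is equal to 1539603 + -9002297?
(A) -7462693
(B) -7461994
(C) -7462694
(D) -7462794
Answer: C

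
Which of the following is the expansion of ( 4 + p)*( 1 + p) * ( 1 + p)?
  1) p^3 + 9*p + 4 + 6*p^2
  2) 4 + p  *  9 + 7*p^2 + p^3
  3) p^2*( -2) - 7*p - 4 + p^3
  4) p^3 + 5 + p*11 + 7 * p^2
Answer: 1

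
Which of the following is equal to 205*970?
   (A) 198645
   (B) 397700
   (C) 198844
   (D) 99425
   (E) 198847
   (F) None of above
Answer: F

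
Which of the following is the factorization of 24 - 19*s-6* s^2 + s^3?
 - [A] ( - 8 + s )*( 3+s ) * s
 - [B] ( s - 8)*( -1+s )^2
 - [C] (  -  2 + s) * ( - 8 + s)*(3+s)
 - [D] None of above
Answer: D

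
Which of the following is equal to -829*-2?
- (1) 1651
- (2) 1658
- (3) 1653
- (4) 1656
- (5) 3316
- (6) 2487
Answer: 2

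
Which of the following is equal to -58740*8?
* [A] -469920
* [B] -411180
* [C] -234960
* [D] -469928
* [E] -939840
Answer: A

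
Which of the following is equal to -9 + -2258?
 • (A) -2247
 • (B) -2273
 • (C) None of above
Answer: C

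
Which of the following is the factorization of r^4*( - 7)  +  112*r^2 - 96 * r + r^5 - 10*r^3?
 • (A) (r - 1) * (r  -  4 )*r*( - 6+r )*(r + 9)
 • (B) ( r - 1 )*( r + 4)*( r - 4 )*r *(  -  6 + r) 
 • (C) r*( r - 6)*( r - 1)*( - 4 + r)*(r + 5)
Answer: B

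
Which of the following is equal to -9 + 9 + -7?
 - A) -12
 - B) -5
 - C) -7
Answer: C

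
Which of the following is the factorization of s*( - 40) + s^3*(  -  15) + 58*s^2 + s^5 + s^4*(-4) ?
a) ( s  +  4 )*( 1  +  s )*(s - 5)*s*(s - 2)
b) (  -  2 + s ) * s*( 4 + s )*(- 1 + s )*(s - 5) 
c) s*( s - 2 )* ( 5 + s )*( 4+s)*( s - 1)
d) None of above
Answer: b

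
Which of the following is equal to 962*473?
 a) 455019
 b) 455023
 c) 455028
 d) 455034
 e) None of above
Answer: e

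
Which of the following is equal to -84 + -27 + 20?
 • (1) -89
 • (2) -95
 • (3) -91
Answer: 3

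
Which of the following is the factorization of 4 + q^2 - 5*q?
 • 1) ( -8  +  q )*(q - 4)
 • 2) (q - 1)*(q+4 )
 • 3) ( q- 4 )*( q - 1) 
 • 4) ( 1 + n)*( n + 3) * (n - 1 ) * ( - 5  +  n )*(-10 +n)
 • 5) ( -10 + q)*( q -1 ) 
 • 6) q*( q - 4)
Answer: 3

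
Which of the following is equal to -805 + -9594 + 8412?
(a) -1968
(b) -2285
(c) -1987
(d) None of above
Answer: c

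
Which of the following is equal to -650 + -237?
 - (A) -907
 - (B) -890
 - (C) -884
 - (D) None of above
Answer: D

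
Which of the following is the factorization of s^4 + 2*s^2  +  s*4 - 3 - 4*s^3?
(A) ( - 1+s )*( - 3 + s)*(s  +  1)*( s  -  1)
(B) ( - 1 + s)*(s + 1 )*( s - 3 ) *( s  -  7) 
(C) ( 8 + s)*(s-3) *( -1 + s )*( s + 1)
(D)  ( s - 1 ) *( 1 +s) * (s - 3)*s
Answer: A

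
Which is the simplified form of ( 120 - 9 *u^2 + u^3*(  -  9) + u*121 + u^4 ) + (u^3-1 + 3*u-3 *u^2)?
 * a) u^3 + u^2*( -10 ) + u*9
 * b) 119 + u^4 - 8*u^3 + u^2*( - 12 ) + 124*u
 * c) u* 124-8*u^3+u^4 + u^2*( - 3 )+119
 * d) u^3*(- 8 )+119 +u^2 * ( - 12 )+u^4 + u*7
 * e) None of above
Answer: b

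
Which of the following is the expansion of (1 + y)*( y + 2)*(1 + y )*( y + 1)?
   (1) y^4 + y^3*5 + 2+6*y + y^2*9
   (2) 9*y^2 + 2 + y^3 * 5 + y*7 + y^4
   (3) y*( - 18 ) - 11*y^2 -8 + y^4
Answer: 2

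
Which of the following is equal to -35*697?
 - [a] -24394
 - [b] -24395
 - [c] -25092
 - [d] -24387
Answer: b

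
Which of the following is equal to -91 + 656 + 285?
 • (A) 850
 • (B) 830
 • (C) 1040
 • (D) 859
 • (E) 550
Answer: A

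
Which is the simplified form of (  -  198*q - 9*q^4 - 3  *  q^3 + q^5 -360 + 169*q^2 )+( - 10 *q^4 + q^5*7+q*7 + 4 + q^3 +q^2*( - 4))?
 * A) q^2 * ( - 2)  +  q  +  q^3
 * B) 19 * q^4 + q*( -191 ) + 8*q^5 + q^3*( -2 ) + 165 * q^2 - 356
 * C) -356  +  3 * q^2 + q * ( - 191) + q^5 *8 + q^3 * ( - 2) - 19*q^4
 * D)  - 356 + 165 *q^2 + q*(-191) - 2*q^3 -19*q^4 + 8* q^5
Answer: D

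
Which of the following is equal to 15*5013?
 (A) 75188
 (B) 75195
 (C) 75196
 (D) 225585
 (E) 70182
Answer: B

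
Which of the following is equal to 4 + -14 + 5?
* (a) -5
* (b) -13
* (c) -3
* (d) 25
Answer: a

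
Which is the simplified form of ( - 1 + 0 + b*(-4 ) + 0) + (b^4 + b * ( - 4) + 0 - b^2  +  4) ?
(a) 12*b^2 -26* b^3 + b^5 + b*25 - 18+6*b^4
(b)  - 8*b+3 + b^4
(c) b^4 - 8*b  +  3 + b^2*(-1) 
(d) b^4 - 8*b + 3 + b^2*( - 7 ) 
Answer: c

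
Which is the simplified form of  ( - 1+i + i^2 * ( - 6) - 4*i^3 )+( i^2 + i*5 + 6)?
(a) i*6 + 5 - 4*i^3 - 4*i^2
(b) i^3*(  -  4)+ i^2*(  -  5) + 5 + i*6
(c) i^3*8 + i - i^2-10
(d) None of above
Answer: b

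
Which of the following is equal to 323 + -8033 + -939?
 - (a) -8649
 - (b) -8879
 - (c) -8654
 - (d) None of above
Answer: a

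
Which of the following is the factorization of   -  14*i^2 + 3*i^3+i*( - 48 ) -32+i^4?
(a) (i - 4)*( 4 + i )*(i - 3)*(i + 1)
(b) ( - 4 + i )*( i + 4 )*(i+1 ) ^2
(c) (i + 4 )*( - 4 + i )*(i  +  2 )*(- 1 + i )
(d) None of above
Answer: d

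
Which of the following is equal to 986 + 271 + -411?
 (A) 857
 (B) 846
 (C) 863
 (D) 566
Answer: B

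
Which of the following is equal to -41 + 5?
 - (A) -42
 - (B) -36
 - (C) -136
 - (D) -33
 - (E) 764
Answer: B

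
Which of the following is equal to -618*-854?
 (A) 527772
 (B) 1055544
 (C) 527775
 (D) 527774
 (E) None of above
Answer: A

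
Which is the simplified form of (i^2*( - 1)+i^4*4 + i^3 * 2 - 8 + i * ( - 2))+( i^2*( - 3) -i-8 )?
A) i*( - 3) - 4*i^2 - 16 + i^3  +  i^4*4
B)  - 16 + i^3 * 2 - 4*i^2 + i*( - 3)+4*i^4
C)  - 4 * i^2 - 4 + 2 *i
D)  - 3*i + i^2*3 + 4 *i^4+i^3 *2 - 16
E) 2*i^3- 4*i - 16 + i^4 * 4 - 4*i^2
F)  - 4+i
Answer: B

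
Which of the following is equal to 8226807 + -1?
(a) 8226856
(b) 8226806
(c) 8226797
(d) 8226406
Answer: b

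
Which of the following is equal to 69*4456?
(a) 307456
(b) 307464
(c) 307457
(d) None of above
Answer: b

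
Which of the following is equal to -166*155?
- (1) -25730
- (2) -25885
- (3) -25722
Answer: 1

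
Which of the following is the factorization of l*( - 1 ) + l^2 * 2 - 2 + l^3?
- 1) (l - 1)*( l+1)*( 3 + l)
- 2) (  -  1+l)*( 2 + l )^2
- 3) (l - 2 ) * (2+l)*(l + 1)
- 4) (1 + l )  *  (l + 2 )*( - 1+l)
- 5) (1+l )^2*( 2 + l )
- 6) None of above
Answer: 4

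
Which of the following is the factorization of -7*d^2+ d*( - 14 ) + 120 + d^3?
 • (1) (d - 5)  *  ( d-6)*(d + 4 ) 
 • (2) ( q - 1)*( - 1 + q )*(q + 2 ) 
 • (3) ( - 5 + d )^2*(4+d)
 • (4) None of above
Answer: 1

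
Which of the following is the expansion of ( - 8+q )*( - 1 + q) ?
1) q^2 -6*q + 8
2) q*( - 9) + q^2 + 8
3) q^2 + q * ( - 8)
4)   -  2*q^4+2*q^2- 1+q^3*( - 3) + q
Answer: 2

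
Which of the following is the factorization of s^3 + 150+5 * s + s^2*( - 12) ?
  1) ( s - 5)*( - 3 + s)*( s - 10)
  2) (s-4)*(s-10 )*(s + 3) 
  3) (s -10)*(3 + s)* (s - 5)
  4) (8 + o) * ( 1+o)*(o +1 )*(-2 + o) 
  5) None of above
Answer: 3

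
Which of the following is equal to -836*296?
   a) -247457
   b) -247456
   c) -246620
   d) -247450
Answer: b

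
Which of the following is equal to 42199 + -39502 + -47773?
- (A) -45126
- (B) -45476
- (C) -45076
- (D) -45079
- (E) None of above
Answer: C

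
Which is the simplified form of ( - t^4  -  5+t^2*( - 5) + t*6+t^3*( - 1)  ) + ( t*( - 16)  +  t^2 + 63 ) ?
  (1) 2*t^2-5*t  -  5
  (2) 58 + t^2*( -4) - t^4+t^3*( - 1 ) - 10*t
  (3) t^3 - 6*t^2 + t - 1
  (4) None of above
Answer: 2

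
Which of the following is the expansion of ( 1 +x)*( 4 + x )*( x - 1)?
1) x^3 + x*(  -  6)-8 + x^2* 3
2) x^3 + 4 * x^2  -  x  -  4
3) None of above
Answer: 2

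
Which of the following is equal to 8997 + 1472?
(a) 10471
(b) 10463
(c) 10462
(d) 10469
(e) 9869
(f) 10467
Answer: d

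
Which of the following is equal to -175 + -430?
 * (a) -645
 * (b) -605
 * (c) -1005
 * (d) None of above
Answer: b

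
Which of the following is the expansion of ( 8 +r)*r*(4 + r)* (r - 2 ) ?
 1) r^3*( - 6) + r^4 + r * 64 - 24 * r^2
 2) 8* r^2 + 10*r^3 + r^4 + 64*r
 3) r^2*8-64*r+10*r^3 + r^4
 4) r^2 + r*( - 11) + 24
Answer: 3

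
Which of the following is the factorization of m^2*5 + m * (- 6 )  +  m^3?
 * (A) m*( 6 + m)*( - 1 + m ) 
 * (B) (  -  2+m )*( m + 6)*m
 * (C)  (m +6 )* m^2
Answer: A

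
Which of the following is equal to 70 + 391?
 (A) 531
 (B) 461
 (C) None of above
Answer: B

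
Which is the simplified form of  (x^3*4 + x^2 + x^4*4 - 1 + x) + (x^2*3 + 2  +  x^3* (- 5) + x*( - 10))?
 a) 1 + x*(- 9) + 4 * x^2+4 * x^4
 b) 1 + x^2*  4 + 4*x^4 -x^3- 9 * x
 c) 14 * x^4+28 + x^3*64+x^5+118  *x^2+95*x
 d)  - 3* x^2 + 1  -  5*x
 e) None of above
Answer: b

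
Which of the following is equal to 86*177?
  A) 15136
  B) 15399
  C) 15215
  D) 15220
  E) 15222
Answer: E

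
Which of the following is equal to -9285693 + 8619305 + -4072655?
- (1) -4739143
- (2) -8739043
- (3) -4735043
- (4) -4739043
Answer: 4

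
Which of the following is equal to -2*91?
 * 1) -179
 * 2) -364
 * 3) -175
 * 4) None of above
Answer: 4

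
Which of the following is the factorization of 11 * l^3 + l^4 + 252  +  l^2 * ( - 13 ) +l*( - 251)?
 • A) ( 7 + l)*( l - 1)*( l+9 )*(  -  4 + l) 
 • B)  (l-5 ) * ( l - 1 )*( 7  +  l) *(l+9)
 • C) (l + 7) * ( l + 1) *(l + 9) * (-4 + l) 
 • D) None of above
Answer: A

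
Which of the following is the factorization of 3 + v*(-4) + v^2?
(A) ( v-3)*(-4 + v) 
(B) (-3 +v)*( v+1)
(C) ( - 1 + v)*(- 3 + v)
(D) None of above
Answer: C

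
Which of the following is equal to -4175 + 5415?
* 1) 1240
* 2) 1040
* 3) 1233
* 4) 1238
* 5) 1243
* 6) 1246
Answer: 1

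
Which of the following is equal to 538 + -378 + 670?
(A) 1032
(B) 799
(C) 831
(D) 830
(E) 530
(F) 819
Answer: D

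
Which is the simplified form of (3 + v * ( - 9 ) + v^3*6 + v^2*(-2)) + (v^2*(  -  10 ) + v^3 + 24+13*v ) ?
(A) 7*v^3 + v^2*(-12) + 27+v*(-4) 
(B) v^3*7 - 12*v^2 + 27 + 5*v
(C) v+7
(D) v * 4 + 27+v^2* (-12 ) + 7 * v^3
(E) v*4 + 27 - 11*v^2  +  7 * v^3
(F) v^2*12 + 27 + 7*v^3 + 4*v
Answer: D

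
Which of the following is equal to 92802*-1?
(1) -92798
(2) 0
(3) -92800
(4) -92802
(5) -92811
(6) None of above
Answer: 4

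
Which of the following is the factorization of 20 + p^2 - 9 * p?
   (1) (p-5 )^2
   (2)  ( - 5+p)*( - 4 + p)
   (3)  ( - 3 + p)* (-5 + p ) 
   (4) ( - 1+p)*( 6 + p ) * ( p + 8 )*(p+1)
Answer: 2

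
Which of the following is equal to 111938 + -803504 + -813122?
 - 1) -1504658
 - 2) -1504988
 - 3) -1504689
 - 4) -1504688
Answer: 4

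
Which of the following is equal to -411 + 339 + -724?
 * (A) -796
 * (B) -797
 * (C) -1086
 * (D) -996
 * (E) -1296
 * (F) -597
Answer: A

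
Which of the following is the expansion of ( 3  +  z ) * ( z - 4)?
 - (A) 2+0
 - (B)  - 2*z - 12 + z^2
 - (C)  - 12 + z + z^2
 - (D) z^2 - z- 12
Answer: D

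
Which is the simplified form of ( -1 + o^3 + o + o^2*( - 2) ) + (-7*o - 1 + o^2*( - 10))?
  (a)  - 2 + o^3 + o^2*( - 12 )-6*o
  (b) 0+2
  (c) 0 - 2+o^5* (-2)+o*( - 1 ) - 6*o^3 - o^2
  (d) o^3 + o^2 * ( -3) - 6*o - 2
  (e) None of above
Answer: a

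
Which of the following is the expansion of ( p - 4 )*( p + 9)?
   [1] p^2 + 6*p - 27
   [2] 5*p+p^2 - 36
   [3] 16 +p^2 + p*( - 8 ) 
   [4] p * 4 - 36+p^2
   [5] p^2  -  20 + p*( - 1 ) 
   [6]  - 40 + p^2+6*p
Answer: 2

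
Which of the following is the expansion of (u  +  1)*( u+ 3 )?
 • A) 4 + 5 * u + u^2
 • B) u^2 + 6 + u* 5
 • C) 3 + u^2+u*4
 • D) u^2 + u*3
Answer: C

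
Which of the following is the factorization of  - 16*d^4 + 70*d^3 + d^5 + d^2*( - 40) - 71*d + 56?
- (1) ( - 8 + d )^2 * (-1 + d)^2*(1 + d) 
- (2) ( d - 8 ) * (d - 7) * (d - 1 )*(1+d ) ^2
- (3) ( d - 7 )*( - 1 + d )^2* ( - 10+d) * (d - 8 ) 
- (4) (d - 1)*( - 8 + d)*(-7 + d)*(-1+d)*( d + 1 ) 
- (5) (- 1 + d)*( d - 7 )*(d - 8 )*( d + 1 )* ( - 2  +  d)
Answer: 4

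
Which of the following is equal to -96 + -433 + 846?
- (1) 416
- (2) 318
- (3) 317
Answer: 3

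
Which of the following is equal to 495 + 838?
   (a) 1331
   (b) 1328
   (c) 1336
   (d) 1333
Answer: d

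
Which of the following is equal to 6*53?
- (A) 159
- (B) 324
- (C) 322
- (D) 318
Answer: D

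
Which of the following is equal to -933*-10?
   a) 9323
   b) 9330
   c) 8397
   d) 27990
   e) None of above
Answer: b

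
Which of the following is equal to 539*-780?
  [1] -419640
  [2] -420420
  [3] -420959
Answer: 2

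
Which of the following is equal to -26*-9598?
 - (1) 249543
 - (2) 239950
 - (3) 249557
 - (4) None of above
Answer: 4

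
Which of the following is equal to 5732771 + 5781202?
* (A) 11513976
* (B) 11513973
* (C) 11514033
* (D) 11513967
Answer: B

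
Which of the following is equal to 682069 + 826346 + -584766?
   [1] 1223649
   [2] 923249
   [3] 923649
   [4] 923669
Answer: 3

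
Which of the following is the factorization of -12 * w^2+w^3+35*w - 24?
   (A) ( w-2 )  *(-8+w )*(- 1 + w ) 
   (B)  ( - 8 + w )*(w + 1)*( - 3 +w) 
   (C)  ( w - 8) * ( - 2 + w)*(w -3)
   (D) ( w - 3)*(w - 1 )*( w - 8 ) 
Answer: D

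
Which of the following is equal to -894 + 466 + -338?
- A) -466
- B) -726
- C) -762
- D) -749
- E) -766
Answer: E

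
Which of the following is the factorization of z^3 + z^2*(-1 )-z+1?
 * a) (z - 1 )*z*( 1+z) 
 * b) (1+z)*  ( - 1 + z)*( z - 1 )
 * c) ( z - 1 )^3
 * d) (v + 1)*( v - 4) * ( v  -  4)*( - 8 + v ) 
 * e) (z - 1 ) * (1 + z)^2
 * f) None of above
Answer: b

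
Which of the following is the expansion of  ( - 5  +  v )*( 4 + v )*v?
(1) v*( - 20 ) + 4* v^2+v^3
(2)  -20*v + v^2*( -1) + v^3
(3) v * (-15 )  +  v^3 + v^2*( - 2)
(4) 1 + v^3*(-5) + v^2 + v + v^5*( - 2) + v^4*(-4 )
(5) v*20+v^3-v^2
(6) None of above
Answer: 2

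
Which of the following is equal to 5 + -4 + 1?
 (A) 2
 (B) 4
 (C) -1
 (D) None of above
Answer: A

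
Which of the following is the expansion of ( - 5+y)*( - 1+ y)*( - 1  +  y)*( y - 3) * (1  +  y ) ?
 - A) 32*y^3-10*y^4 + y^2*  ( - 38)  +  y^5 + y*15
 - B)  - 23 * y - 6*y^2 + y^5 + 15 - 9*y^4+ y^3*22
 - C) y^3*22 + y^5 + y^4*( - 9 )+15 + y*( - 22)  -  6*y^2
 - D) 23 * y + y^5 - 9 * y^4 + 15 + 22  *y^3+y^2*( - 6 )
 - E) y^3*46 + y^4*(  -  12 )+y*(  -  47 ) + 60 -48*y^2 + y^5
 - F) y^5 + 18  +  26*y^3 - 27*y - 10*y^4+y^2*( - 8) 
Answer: B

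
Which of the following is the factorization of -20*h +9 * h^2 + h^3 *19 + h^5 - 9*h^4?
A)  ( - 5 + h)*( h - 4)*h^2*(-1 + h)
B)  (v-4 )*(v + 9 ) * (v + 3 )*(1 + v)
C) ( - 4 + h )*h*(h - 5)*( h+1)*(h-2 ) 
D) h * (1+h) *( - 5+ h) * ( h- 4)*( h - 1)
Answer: D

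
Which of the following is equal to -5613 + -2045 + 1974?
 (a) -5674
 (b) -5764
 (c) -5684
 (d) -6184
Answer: c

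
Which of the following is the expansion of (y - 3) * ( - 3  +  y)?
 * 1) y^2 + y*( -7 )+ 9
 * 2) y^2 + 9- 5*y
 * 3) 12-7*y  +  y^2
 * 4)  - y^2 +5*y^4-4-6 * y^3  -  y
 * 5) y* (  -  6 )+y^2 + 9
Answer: 5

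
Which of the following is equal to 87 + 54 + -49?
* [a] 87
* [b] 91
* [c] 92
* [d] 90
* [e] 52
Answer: c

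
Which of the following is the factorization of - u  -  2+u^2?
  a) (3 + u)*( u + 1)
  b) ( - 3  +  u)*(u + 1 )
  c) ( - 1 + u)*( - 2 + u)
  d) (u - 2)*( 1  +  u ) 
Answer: d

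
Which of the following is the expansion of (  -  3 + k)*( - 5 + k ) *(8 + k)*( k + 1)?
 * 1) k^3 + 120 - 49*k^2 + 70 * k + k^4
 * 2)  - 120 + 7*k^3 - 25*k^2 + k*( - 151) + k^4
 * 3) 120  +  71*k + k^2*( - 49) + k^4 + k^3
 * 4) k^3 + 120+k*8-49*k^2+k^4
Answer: 3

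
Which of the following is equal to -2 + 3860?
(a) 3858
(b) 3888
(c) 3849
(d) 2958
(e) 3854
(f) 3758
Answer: a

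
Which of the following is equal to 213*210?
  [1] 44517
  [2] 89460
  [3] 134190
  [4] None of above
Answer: 4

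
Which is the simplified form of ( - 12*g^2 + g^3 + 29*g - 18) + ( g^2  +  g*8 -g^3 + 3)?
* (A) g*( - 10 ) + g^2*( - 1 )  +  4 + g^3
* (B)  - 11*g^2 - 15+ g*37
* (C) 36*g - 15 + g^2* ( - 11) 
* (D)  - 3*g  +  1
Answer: B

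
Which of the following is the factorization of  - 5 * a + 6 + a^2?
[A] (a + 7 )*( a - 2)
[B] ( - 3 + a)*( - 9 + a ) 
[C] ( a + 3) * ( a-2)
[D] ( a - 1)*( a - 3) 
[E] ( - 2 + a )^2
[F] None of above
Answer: F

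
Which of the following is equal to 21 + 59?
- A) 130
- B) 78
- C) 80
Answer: C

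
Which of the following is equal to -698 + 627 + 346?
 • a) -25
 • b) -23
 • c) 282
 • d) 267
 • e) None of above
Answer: e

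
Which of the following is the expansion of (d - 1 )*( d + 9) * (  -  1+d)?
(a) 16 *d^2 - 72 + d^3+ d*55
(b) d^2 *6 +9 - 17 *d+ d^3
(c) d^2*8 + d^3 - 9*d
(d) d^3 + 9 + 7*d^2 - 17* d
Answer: d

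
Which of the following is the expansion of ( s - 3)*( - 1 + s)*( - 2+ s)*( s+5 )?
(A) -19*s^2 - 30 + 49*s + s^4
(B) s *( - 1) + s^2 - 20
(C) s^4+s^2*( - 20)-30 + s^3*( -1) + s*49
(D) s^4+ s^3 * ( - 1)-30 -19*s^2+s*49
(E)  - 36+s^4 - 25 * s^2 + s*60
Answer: D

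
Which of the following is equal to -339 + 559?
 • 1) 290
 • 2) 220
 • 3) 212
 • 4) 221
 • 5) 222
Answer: 2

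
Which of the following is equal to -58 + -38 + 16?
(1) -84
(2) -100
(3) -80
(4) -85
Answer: 3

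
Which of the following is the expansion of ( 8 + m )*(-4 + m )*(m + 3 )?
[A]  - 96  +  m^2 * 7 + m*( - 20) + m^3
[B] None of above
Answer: A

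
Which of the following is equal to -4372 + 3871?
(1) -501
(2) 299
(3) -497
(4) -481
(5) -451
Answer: 1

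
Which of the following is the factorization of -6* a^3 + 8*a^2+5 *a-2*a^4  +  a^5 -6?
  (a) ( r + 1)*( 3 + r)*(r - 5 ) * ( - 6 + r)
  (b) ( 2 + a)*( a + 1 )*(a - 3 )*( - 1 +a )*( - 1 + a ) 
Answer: b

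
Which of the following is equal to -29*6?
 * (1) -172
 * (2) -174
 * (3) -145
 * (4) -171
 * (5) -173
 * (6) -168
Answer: 2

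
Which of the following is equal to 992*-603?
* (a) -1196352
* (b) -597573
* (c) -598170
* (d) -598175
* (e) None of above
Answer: e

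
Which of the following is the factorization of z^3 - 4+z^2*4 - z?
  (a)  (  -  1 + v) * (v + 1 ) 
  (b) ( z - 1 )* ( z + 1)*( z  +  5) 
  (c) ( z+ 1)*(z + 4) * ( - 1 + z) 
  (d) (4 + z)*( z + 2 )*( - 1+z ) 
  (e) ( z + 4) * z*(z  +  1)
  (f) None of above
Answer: c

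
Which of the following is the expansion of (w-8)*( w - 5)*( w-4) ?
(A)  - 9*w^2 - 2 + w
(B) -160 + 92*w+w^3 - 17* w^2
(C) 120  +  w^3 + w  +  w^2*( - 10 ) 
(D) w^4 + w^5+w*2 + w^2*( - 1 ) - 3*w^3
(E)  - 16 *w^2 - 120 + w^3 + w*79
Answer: B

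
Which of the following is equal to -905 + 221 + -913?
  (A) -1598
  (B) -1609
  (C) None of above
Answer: C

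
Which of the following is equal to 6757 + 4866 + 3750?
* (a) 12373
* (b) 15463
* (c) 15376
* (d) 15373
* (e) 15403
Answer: d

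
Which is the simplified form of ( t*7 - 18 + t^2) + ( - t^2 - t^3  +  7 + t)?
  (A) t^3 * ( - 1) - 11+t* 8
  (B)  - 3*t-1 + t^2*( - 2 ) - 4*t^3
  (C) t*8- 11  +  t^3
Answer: A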